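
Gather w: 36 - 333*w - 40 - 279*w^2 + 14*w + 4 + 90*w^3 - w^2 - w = 90*w^3 - 280*w^2 - 320*w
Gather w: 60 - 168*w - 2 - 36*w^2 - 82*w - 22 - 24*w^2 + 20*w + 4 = -60*w^2 - 230*w + 40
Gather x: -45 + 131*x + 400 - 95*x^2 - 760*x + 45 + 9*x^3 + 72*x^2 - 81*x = 9*x^3 - 23*x^2 - 710*x + 400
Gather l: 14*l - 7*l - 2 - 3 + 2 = 7*l - 3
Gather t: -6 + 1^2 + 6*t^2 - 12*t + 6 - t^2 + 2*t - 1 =5*t^2 - 10*t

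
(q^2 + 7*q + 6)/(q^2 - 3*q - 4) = (q + 6)/(q - 4)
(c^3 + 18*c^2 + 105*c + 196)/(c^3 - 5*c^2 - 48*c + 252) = (c^2 + 11*c + 28)/(c^2 - 12*c + 36)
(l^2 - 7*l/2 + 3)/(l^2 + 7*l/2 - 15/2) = (l - 2)/(l + 5)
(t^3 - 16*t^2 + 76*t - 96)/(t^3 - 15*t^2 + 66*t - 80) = (t - 6)/(t - 5)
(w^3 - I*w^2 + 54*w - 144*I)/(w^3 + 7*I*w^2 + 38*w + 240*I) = (w - 3*I)/(w + 5*I)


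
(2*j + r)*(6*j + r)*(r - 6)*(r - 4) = 12*j^2*r^2 - 120*j^2*r + 288*j^2 + 8*j*r^3 - 80*j*r^2 + 192*j*r + r^4 - 10*r^3 + 24*r^2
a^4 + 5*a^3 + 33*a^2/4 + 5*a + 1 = (a + 1/2)^2*(a + 2)^2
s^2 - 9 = (s - 3)*(s + 3)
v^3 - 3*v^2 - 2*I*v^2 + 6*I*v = v*(v - 3)*(v - 2*I)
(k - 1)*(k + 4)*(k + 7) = k^3 + 10*k^2 + 17*k - 28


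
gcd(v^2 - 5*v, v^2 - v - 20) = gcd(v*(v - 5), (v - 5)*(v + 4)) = v - 5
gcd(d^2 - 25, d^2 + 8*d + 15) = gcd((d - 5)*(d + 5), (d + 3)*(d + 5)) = d + 5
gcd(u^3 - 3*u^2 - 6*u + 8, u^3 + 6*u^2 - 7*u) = u - 1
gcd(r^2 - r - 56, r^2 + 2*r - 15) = 1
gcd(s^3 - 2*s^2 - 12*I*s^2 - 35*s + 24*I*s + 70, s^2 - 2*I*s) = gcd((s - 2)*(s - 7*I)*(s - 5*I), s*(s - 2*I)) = 1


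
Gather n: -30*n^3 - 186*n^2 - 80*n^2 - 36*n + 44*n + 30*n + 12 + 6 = -30*n^3 - 266*n^2 + 38*n + 18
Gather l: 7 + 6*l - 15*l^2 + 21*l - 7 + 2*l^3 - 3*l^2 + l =2*l^3 - 18*l^2 + 28*l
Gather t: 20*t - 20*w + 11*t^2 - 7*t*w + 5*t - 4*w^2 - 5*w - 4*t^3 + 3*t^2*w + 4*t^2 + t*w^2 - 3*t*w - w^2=-4*t^3 + t^2*(3*w + 15) + t*(w^2 - 10*w + 25) - 5*w^2 - 25*w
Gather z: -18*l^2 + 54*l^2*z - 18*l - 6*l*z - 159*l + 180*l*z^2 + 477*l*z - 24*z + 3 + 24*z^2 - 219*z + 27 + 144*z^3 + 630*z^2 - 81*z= -18*l^2 - 177*l + 144*z^3 + z^2*(180*l + 654) + z*(54*l^2 + 471*l - 324) + 30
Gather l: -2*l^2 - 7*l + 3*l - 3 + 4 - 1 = -2*l^2 - 4*l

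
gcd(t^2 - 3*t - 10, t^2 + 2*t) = t + 2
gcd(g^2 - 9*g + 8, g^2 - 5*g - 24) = g - 8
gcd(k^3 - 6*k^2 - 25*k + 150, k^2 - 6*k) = k - 6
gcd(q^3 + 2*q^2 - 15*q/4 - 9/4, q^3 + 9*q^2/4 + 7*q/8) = q + 1/2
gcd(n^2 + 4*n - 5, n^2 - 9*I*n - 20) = 1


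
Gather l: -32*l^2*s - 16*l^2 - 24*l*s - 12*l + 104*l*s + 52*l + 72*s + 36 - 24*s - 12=l^2*(-32*s - 16) + l*(80*s + 40) + 48*s + 24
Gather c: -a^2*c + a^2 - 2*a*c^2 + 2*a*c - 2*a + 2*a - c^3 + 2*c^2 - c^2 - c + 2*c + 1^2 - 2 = a^2 - c^3 + c^2*(1 - 2*a) + c*(-a^2 + 2*a + 1) - 1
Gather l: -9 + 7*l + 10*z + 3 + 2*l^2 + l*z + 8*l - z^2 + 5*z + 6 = 2*l^2 + l*(z + 15) - z^2 + 15*z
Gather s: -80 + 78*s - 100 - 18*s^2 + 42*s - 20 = -18*s^2 + 120*s - 200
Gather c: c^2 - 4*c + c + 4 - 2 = c^2 - 3*c + 2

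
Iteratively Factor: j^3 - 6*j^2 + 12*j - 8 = (j - 2)*(j^2 - 4*j + 4) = (j - 2)^2*(j - 2)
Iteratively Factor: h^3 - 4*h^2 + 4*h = (h - 2)*(h^2 - 2*h) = (h - 2)^2*(h)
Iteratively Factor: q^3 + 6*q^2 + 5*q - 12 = (q + 3)*(q^2 + 3*q - 4) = (q - 1)*(q + 3)*(q + 4)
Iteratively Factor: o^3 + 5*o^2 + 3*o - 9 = (o + 3)*(o^2 + 2*o - 3) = (o + 3)^2*(o - 1)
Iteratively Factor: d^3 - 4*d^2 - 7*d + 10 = (d - 5)*(d^2 + d - 2) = (d - 5)*(d - 1)*(d + 2)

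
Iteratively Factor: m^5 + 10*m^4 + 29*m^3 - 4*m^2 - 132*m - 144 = (m + 3)*(m^4 + 7*m^3 + 8*m^2 - 28*m - 48) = (m + 2)*(m + 3)*(m^3 + 5*m^2 - 2*m - 24) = (m - 2)*(m + 2)*(m + 3)*(m^2 + 7*m + 12) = (m - 2)*(m + 2)*(m + 3)^2*(m + 4)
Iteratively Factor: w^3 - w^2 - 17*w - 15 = (w + 1)*(w^2 - 2*w - 15) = (w - 5)*(w + 1)*(w + 3)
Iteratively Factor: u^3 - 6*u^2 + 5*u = (u - 5)*(u^2 - u) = u*(u - 5)*(u - 1)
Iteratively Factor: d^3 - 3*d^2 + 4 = (d - 2)*(d^2 - d - 2) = (d - 2)*(d + 1)*(d - 2)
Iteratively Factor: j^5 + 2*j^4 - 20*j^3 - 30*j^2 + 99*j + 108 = (j + 3)*(j^4 - j^3 - 17*j^2 + 21*j + 36) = (j + 1)*(j + 3)*(j^3 - 2*j^2 - 15*j + 36) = (j - 3)*(j + 1)*(j + 3)*(j^2 + j - 12) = (j - 3)*(j + 1)*(j + 3)*(j + 4)*(j - 3)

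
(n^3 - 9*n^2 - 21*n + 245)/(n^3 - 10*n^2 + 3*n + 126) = (n^2 - 2*n - 35)/(n^2 - 3*n - 18)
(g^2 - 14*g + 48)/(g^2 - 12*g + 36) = (g - 8)/(g - 6)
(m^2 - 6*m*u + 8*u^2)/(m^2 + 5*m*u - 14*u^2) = (m - 4*u)/(m + 7*u)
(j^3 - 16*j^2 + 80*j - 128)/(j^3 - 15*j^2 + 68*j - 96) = (j - 4)/(j - 3)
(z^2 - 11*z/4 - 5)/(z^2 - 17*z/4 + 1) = (4*z + 5)/(4*z - 1)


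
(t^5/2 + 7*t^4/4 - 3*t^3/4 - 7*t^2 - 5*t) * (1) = t^5/2 + 7*t^4/4 - 3*t^3/4 - 7*t^2 - 5*t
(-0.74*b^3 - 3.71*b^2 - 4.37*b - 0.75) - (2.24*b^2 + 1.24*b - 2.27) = -0.74*b^3 - 5.95*b^2 - 5.61*b + 1.52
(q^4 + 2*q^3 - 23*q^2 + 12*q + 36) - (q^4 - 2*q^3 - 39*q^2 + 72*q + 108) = 4*q^3 + 16*q^2 - 60*q - 72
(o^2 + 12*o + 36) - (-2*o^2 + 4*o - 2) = 3*o^2 + 8*o + 38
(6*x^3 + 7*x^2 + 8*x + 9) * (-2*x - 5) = -12*x^4 - 44*x^3 - 51*x^2 - 58*x - 45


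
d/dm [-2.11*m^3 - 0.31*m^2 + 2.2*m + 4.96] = -6.33*m^2 - 0.62*m + 2.2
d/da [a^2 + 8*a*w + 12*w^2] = 2*a + 8*w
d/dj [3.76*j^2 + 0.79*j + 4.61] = 7.52*j + 0.79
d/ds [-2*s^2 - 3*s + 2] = -4*s - 3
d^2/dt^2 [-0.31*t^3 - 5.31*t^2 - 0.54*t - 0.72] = -1.86*t - 10.62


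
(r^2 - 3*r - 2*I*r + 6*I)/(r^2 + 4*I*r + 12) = (r - 3)/(r + 6*I)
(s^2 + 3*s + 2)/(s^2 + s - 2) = (s + 1)/(s - 1)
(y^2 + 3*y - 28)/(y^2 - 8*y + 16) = (y + 7)/(y - 4)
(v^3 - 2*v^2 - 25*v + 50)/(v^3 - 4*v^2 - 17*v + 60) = (v^2 + 3*v - 10)/(v^2 + v - 12)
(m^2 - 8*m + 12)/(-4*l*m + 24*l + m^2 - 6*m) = (2 - m)/(4*l - m)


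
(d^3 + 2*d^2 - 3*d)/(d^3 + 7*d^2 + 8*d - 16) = d*(d + 3)/(d^2 + 8*d + 16)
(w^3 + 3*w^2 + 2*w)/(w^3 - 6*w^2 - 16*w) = (w + 1)/(w - 8)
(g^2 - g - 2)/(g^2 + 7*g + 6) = (g - 2)/(g + 6)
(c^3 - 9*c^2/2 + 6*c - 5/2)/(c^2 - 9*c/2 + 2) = (2*c^3 - 9*c^2 + 12*c - 5)/(2*c^2 - 9*c + 4)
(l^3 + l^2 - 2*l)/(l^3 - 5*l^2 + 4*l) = (l + 2)/(l - 4)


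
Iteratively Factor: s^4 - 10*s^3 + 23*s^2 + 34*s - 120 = (s - 4)*(s^3 - 6*s^2 - s + 30) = (s - 5)*(s - 4)*(s^2 - s - 6) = (s - 5)*(s - 4)*(s - 3)*(s + 2)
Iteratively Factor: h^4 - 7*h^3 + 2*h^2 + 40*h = (h - 4)*(h^3 - 3*h^2 - 10*h) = h*(h - 4)*(h^2 - 3*h - 10) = h*(h - 4)*(h + 2)*(h - 5)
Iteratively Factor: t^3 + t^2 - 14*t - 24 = (t + 3)*(t^2 - 2*t - 8) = (t + 2)*(t + 3)*(t - 4)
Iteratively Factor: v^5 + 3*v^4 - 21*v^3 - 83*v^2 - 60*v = (v)*(v^4 + 3*v^3 - 21*v^2 - 83*v - 60) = v*(v + 3)*(v^3 - 21*v - 20) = v*(v + 3)*(v + 4)*(v^2 - 4*v - 5) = v*(v - 5)*(v + 3)*(v + 4)*(v + 1)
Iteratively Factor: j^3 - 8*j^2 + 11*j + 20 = (j - 4)*(j^2 - 4*j - 5) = (j - 5)*(j - 4)*(j + 1)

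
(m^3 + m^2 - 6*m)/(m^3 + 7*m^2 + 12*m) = (m - 2)/(m + 4)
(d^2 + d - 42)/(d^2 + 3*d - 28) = (d - 6)/(d - 4)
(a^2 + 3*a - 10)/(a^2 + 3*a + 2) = (a^2 + 3*a - 10)/(a^2 + 3*a + 2)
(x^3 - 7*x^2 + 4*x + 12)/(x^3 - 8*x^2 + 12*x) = (x + 1)/x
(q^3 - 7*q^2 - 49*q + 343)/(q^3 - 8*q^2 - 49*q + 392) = (q - 7)/(q - 8)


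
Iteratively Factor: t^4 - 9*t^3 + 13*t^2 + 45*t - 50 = (t - 5)*(t^3 - 4*t^2 - 7*t + 10) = (t - 5)^2*(t^2 + t - 2) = (t - 5)^2*(t + 2)*(t - 1)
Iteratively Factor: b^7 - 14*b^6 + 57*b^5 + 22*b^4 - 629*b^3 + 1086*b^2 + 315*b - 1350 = (b - 3)*(b^6 - 11*b^5 + 24*b^4 + 94*b^3 - 347*b^2 + 45*b + 450) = (b - 5)*(b - 3)*(b^5 - 6*b^4 - 6*b^3 + 64*b^2 - 27*b - 90) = (b - 5)*(b - 3)*(b + 3)*(b^4 - 9*b^3 + 21*b^2 + b - 30) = (b - 5)*(b - 3)*(b + 1)*(b + 3)*(b^3 - 10*b^2 + 31*b - 30) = (b - 5)*(b - 3)^2*(b + 1)*(b + 3)*(b^2 - 7*b + 10) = (b - 5)*(b - 3)^2*(b - 2)*(b + 1)*(b + 3)*(b - 5)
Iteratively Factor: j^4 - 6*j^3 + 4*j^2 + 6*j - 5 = (j - 5)*(j^3 - j^2 - j + 1) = (j - 5)*(j + 1)*(j^2 - 2*j + 1) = (j - 5)*(j - 1)*(j + 1)*(j - 1)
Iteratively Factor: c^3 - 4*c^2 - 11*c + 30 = (c - 5)*(c^2 + c - 6) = (c - 5)*(c + 3)*(c - 2)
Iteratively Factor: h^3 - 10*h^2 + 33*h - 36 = (h - 3)*(h^2 - 7*h + 12) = (h - 3)^2*(h - 4)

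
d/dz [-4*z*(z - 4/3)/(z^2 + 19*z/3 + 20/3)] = 4*(-69*z^2 - 120*z + 80)/(9*z^4 + 114*z^3 + 481*z^2 + 760*z + 400)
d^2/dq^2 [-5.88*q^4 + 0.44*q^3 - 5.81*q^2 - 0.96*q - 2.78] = -70.56*q^2 + 2.64*q - 11.62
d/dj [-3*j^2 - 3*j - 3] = -6*j - 3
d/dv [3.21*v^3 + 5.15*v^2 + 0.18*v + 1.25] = 9.63*v^2 + 10.3*v + 0.18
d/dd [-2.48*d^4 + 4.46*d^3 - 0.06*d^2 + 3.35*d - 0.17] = -9.92*d^3 + 13.38*d^2 - 0.12*d + 3.35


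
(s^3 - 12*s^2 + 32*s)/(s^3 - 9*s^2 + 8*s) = (s - 4)/(s - 1)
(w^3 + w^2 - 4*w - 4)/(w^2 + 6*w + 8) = (w^2 - w - 2)/(w + 4)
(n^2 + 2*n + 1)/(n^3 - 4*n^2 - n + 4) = (n + 1)/(n^2 - 5*n + 4)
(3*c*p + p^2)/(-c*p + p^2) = (3*c + p)/(-c + p)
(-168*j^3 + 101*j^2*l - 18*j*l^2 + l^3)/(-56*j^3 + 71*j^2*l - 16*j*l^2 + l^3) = (3*j - l)/(j - l)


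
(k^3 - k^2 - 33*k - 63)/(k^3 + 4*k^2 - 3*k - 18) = (k - 7)/(k - 2)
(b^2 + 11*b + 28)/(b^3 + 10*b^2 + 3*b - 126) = (b + 4)/(b^2 + 3*b - 18)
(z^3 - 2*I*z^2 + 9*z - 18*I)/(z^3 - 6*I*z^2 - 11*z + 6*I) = (z + 3*I)/(z - I)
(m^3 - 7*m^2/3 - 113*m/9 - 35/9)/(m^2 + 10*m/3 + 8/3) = (9*m^3 - 21*m^2 - 113*m - 35)/(3*(3*m^2 + 10*m + 8))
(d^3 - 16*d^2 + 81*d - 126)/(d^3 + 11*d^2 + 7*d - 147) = (d^2 - 13*d + 42)/(d^2 + 14*d + 49)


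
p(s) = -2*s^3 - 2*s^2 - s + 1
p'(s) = -6*s^2 - 4*s - 1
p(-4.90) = 193.18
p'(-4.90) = -125.46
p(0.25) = 0.59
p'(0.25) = -2.38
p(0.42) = 0.08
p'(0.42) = -3.74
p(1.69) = -16.06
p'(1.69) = -24.90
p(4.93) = -292.19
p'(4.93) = -166.55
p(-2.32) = 17.53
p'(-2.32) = -24.01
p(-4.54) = 151.47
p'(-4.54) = -106.51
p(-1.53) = 5.01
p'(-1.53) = -8.93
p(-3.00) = 40.00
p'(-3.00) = -43.00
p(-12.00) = 3181.00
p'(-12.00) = -817.00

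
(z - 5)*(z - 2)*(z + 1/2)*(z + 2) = z^4 - 9*z^3/2 - 13*z^2/2 + 18*z + 10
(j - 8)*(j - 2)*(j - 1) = j^3 - 11*j^2 + 26*j - 16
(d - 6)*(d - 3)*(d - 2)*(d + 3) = d^4 - 8*d^3 + 3*d^2 + 72*d - 108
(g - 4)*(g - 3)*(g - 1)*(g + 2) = g^4 - 6*g^3 + 3*g^2 + 26*g - 24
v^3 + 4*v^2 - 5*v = v*(v - 1)*(v + 5)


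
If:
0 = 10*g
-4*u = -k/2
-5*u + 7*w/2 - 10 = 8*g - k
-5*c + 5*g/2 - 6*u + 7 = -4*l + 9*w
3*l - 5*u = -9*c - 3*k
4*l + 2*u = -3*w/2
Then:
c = -11801/2837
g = 0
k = 49968/2837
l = -4155/2837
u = 6246/2837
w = 2752/2837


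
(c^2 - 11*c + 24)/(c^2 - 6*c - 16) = (c - 3)/(c + 2)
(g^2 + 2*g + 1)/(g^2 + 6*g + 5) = (g + 1)/(g + 5)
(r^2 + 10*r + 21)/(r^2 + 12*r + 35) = (r + 3)/(r + 5)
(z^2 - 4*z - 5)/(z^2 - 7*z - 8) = (z - 5)/(z - 8)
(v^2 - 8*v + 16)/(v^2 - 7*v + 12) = (v - 4)/(v - 3)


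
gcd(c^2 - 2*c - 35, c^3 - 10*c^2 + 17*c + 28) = c - 7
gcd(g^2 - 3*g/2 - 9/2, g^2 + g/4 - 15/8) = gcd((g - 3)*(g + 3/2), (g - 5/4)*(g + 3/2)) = g + 3/2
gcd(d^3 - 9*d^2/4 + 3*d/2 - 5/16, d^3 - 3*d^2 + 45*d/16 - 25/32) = d^2 - 7*d/4 + 5/8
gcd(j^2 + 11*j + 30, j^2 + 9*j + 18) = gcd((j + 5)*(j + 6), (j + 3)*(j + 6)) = j + 6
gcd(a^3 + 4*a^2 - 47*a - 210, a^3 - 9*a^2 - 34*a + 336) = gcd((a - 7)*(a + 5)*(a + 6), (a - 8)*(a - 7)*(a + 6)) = a^2 - a - 42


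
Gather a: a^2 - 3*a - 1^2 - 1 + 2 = a^2 - 3*a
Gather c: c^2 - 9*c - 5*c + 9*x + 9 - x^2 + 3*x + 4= c^2 - 14*c - x^2 + 12*x + 13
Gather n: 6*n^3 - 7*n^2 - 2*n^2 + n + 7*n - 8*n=6*n^3 - 9*n^2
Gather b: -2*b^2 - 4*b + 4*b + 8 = 8 - 2*b^2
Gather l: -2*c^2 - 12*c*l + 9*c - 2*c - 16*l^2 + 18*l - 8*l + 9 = -2*c^2 + 7*c - 16*l^2 + l*(10 - 12*c) + 9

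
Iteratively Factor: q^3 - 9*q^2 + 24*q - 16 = (q - 1)*(q^2 - 8*q + 16) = (q - 4)*(q - 1)*(q - 4)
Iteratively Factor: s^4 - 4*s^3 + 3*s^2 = (s - 1)*(s^3 - 3*s^2) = (s - 3)*(s - 1)*(s^2) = s*(s - 3)*(s - 1)*(s)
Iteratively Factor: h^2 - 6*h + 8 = (h - 4)*(h - 2)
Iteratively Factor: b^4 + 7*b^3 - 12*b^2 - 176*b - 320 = (b + 4)*(b^3 + 3*b^2 - 24*b - 80) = (b - 5)*(b + 4)*(b^2 + 8*b + 16) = (b - 5)*(b + 4)^2*(b + 4)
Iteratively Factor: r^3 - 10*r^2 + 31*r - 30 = (r - 3)*(r^2 - 7*r + 10) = (r - 3)*(r - 2)*(r - 5)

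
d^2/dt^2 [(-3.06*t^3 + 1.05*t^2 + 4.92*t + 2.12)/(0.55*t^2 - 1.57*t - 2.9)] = (-8.88178419700125e-16*t^5 + 7.105427357601e-15*t^4 - 20.056638*t^3 - 69.69678*t^2 - 118.30692*t - 9.92654399999999)/(0.166375*t^6 - 1.424775*t^5 + 1.435335*t^4 + 11.155007*t^3 - 7.56813*t^2 - 39.6111*t - 24.389)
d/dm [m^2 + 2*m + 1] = 2*m + 2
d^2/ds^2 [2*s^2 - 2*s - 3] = 4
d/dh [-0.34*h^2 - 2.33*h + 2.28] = -0.68*h - 2.33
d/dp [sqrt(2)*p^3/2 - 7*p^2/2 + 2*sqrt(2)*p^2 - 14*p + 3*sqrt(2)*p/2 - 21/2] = 3*sqrt(2)*p^2/2 - 7*p + 4*sqrt(2)*p - 14 + 3*sqrt(2)/2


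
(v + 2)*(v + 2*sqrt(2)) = v^2 + 2*v + 2*sqrt(2)*v + 4*sqrt(2)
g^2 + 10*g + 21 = (g + 3)*(g + 7)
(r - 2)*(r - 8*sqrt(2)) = r^2 - 8*sqrt(2)*r - 2*r + 16*sqrt(2)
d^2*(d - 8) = d^3 - 8*d^2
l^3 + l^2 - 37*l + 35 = (l - 5)*(l - 1)*(l + 7)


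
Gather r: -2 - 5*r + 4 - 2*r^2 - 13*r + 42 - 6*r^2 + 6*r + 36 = -8*r^2 - 12*r + 80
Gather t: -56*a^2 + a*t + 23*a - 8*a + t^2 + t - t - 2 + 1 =-56*a^2 + a*t + 15*a + t^2 - 1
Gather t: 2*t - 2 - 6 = 2*t - 8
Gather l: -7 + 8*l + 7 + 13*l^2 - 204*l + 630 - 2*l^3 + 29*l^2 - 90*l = -2*l^3 + 42*l^2 - 286*l + 630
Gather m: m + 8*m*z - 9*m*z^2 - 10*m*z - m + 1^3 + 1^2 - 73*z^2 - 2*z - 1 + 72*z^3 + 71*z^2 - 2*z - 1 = m*(-9*z^2 - 2*z) + 72*z^3 - 2*z^2 - 4*z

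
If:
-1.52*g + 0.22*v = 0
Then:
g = 0.144736842105263*v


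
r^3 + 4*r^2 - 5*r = r*(r - 1)*(r + 5)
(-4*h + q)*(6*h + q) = -24*h^2 + 2*h*q + q^2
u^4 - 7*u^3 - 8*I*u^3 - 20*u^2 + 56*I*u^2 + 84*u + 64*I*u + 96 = (u - 8)*(u + 1)*(u - 6*I)*(u - 2*I)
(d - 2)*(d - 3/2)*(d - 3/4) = d^3 - 17*d^2/4 + 45*d/8 - 9/4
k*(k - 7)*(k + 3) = k^3 - 4*k^2 - 21*k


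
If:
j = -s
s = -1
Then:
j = 1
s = -1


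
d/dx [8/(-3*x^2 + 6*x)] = 16*(x - 1)/(3*x^2*(x - 2)^2)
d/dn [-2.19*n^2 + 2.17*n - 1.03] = 2.17 - 4.38*n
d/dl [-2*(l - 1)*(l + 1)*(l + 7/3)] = -6*l^2 - 28*l/3 + 2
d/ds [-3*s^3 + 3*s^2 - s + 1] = -9*s^2 + 6*s - 1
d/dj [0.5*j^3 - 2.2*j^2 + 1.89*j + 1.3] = 1.5*j^2 - 4.4*j + 1.89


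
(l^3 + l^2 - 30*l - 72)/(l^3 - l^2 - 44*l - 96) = (l - 6)/(l - 8)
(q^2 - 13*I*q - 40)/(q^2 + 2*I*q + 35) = (q - 8*I)/(q + 7*I)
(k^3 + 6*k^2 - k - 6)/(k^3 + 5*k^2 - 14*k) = (k^3 + 6*k^2 - k - 6)/(k*(k^2 + 5*k - 14))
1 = 1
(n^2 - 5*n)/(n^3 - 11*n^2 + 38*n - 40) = n/(n^2 - 6*n + 8)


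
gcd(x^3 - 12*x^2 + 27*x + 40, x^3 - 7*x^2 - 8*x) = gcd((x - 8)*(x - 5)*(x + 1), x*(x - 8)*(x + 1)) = x^2 - 7*x - 8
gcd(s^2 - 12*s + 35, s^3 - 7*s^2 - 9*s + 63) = s - 7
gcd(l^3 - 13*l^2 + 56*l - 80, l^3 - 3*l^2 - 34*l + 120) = l^2 - 9*l + 20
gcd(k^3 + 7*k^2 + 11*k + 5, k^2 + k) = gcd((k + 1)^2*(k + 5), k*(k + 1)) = k + 1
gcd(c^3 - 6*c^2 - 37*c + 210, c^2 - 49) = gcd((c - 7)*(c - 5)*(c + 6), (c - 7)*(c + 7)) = c - 7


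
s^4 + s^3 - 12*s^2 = s^2*(s - 3)*(s + 4)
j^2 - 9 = (j - 3)*(j + 3)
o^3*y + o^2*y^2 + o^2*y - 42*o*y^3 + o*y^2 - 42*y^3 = (o - 6*y)*(o + 7*y)*(o*y + y)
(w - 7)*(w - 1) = w^2 - 8*w + 7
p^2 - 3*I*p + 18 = (p - 6*I)*(p + 3*I)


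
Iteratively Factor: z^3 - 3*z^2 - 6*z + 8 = (z - 4)*(z^2 + z - 2) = (z - 4)*(z + 2)*(z - 1)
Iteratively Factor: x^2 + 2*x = (x)*(x + 2)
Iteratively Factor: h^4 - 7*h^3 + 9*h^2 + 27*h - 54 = (h - 3)*(h^3 - 4*h^2 - 3*h + 18) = (h - 3)^2*(h^2 - h - 6) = (h - 3)^3*(h + 2)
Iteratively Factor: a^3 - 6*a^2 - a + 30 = (a - 3)*(a^2 - 3*a - 10) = (a - 5)*(a - 3)*(a + 2)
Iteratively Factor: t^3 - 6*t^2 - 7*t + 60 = (t - 4)*(t^2 - 2*t - 15) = (t - 4)*(t + 3)*(t - 5)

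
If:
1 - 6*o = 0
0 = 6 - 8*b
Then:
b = 3/4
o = 1/6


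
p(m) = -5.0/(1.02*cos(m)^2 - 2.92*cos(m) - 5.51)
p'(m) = -5.0*(2.04*sin(m)*cos(m) - 2.92*sin(m))/(1.02*cos(m)^2 - 2.92*cos(m) - 5.51)^2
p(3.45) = 2.78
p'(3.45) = -2.27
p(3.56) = 2.51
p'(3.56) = -2.45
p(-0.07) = 0.67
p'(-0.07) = -0.01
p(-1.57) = 0.91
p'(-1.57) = -0.48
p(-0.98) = 0.73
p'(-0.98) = -0.16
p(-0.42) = 0.68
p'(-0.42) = -0.04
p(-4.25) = 1.25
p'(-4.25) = 1.07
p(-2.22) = 1.48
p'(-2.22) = -1.45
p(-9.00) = 2.50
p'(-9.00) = -2.46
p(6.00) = 0.68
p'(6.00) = -0.02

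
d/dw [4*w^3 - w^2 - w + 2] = 12*w^2 - 2*w - 1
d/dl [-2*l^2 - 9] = -4*l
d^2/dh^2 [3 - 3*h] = 0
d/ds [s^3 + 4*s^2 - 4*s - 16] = 3*s^2 + 8*s - 4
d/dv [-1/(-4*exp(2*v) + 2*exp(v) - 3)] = (2 - 8*exp(v))*exp(v)/(4*exp(2*v) - 2*exp(v) + 3)^2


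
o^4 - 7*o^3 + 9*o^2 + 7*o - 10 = (o - 5)*(o - 2)*(o - 1)*(o + 1)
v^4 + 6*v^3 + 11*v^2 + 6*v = v*(v + 1)*(v + 2)*(v + 3)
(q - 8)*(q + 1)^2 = q^3 - 6*q^2 - 15*q - 8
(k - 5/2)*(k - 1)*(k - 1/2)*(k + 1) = k^4 - 3*k^3 + k^2/4 + 3*k - 5/4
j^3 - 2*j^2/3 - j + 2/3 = (j - 1)*(j - 2/3)*(j + 1)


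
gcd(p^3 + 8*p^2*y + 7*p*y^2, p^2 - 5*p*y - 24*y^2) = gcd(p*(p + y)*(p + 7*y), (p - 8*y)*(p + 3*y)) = 1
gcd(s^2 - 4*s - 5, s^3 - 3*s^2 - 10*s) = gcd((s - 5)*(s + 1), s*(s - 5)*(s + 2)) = s - 5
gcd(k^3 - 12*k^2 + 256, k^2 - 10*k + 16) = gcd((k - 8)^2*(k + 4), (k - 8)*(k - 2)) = k - 8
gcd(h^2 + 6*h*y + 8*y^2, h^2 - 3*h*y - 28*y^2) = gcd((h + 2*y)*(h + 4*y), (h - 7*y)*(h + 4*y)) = h + 4*y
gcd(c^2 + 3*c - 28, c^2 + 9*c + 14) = c + 7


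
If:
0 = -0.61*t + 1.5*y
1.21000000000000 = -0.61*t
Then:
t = -1.98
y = -0.81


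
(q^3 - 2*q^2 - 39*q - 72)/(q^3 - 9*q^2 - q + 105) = (q^2 - 5*q - 24)/(q^2 - 12*q + 35)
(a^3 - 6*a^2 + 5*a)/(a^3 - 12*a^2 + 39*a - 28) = a*(a - 5)/(a^2 - 11*a + 28)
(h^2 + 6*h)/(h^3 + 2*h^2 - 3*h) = (h + 6)/(h^2 + 2*h - 3)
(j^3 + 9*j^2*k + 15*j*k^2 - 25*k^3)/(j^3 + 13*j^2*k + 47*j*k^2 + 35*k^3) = (j^2 + 4*j*k - 5*k^2)/(j^2 + 8*j*k + 7*k^2)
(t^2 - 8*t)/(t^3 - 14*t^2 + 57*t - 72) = t/(t^2 - 6*t + 9)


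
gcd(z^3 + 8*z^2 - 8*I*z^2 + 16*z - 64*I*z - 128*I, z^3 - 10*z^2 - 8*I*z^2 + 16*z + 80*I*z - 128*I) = z - 8*I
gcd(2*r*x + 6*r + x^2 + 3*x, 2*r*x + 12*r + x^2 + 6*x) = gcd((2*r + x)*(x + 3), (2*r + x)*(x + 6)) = 2*r + x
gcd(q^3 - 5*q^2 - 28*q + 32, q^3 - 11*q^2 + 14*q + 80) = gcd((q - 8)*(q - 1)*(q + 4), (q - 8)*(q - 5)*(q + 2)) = q - 8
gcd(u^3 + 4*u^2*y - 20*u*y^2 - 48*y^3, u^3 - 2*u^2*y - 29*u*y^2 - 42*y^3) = u + 2*y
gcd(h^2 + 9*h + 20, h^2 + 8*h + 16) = h + 4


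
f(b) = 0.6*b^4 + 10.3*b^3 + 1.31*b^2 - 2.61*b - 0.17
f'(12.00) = 8625.63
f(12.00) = 30397.15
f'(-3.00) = 202.83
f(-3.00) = -210.05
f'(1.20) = 49.18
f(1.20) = 17.63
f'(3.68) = 545.10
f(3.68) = 631.31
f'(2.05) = 153.29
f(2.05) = 99.32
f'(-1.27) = 38.99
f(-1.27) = -14.28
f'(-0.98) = 22.24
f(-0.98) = -5.49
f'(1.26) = 54.55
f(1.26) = 20.74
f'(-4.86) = 439.00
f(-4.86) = -804.16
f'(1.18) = 47.45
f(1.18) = 16.66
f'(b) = 2.4*b^3 + 30.9*b^2 + 2.62*b - 2.61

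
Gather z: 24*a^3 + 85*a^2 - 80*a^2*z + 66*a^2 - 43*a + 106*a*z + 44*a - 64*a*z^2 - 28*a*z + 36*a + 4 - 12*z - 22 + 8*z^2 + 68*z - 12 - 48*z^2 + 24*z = 24*a^3 + 151*a^2 + 37*a + z^2*(-64*a - 40) + z*(-80*a^2 + 78*a + 80) - 30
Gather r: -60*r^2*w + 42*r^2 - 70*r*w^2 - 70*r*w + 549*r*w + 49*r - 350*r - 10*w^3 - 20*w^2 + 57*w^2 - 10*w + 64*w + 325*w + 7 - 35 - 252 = r^2*(42 - 60*w) + r*(-70*w^2 + 479*w - 301) - 10*w^3 + 37*w^2 + 379*w - 280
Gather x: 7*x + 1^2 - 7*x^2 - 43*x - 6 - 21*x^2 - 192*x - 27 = -28*x^2 - 228*x - 32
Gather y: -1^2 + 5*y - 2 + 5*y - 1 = 10*y - 4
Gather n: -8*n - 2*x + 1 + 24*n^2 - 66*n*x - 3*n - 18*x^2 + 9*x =24*n^2 + n*(-66*x - 11) - 18*x^2 + 7*x + 1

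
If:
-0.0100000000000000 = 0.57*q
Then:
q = -0.02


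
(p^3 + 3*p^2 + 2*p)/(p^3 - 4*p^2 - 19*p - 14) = p/(p - 7)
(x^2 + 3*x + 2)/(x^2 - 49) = (x^2 + 3*x + 2)/(x^2 - 49)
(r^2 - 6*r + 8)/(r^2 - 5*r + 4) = (r - 2)/(r - 1)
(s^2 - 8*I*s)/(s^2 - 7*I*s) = (s - 8*I)/(s - 7*I)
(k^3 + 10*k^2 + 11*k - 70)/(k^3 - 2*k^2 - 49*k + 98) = (k + 5)/(k - 7)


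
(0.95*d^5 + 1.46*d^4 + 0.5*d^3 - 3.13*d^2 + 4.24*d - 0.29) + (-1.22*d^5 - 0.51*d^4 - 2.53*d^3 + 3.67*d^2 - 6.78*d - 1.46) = -0.27*d^5 + 0.95*d^4 - 2.03*d^3 + 0.54*d^2 - 2.54*d - 1.75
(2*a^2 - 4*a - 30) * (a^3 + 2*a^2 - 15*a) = 2*a^5 - 68*a^3 + 450*a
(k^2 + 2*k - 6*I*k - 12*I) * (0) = 0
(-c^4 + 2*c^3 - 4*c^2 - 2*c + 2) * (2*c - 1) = -2*c^5 + 5*c^4 - 10*c^3 + 6*c - 2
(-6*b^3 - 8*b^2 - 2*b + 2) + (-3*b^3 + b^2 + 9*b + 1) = -9*b^3 - 7*b^2 + 7*b + 3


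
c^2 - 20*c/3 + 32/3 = (c - 4)*(c - 8/3)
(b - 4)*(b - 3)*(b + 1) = b^3 - 6*b^2 + 5*b + 12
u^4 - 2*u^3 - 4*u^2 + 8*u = u*(u - 2)^2*(u + 2)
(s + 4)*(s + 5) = s^2 + 9*s + 20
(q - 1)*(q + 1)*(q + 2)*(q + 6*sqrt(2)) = q^4 + 2*q^3 + 6*sqrt(2)*q^3 - q^2 + 12*sqrt(2)*q^2 - 6*sqrt(2)*q - 2*q - 12*sqrt(2)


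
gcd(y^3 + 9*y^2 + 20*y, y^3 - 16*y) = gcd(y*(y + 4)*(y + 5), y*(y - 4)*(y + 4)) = y^2 + 4*y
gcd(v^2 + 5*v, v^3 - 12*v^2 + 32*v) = v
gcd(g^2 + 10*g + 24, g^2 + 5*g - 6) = g + 6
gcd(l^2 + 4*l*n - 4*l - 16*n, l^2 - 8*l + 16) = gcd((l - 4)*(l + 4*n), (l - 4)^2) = l - 4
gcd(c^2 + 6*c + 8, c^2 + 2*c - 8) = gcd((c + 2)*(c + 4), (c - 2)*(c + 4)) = c + 4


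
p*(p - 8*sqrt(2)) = p^2 - 8*sqrt(2)*p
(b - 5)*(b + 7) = b^2 + 2*b - 35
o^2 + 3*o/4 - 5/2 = (o - 5/4)*(o + 2)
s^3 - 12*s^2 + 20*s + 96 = (s - 8)*(s - 6)*(s + 2)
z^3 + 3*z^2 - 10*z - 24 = (z - 3)*(z + 2)*(z + 4)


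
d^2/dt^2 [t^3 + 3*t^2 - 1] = 6*t + 6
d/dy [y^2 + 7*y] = 2*y + 7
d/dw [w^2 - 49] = 2*w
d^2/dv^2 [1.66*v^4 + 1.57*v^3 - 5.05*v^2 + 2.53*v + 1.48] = 19.92*v^2 + 9.42*v - 10.1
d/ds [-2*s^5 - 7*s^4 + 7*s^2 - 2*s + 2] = -10*s^4 - 28*s^3 + 14*s - 2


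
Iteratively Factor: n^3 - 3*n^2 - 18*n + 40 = (n + 4)*(n^2 - 7*n + 10) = (n - 5)*(n + 4)*(n - 2)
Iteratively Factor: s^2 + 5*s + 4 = (s + 4)*(s + 1)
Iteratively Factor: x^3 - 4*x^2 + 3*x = (x - 1)*(x^2 - 3*x) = (x - 3)*(x - 1)*(x)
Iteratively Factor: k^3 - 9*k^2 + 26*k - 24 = (k - 3)*(k^2 - 6*k + 8) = (k - 3)*(k - 2)*(k - 4)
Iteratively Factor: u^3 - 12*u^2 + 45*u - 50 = (u - 2)*(u^2 - 10*u + 25) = (u - 5)*(u - 2)*(u - 5)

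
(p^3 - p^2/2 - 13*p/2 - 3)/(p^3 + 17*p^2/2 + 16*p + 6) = (p - 3)/(p + 6)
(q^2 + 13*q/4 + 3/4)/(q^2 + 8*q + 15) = (q + 1/4)/(q + 5)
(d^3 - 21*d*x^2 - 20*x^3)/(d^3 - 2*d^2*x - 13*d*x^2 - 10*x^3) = (d + 4*x)/(d + 2*x)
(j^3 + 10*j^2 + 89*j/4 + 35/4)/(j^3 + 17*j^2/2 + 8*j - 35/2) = (j + 1/2)/(j - 1)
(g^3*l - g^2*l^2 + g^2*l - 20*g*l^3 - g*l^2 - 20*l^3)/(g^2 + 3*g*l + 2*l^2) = l*(g^3 - g^2*l + g^2 - 20*g*l^2 - g*l - 20*l^2)/(g^2 + 3*g*l + 2*l^2)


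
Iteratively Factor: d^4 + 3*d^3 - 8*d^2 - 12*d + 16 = (d + 4)*(d^3 - d^2 - 4*d + 4) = (d + 2)*(d + 4)*(d^2 - 3*d + 2) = (d - 2)*(d + 2)*(d + 4)*(d - 1)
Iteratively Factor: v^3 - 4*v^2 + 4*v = (v - 2)*(v^2 - 2*v) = (v - 2)^2*(v)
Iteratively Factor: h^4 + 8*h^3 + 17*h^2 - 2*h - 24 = (h + 4)*(h^3 + 4*h^2 + h - 6) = (h - 1)*(h + 4)*(h^2 + 5*h + 6) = (h - 1)*(h + 2)*(h + 4)*(h + 3)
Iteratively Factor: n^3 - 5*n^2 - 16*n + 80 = (n - 5)*(n^2 - 16) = (n - 5)*(n - 4)*(n + 4)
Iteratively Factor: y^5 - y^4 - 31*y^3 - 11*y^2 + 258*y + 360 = (y + 3)*(y^4 - 4*y^3 - 19*y^2 + 46*y + 120) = (y + 2)*(y + 3)*(y^3 - 6*y^2 - 7*y + 60) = (y - 5)*(y + 2)*(y + 3)*(y^2 - y - 12) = (y - 5)*(y - 4)*(y + 2)*(y + 3)*(y + 3)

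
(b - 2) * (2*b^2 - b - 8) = 2*b^3 - 5*b^2 - 6*b + 16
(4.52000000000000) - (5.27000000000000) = -0.750000000000000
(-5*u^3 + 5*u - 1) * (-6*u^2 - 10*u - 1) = 30*u^5 + 50*u^4 - 25*u^3 - 44*u^2 + 5*u + 1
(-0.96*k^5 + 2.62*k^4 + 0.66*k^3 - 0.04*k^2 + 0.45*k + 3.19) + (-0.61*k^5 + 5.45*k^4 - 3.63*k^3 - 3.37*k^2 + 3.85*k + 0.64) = -1.57*k^5 + 8.07*k^4 - 2.97*k^3 - 3.41*k^2 + 4.3*k + 3.83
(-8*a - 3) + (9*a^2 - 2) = 9*a^2 - 8*a - 5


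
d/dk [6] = 0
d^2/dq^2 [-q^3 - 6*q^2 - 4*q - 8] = -6*q - 12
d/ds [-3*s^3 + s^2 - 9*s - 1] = -9*s^2 + 2*s - 9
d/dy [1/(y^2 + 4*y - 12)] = 2*(-y - 2)/(y^2 + 4*y - 12)^2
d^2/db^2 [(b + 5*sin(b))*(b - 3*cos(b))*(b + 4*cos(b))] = -5*b^2*sin(b) - b^2*cos(b) - 4*b*sin(b) - 10*b*sin(2*b) + 20*b*cos(b) + 24*b*cos(2*b) + 6*b + 25*sin(b) + 24*sin(2*b) + 135*sin(3*b) + 2*cos(b) + 10*cos(2*b)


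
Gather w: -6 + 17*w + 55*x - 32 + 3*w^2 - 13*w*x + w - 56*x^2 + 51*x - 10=3*w^2 + w*(18 - 13*x) - 56*x^2 + 106*x - 48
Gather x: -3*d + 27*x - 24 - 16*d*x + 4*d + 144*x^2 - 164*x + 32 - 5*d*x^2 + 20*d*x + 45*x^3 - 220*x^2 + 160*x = d + 45*x^3 + x^2*(-5*d - 76) + x*(4*d + 23) + 8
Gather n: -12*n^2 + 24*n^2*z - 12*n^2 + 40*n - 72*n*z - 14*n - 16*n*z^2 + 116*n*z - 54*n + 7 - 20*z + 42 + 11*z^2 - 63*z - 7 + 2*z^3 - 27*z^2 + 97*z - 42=n^2*(24*z - 24) + n*(-16*z^2 + 44*z - 28) + 2*z^3 - 16*z^2 + 14*z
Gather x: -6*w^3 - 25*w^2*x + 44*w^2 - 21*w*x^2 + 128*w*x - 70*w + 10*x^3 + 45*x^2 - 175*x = -6*w^3 + 44*w^2 - 70*w + 10*x^3 + x^2*(45 - 21*w) + x*(-25*w^2 + 128*w - 175)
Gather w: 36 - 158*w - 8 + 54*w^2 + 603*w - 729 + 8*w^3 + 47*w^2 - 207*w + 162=8*w^3 + 101*w^2 + 238*w - 539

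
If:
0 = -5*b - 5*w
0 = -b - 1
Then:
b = -1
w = 1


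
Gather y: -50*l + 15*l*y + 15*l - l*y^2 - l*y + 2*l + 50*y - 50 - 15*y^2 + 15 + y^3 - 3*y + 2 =-33*l + y^3 + y^2*(-l - 15) + y*(14*l + 47) - 33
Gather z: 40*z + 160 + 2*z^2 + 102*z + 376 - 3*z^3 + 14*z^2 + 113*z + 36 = -3*z^3 + 16*z^2 + 255*z + 572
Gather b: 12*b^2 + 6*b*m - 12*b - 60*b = 12*b^2 + b*(6*m - 72)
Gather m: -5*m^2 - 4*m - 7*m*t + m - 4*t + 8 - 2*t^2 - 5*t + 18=-5*m^2 + m*(-7*t - 3) - 2*t^2 - 9*t + 26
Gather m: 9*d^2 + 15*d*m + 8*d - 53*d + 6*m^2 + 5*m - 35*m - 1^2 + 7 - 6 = 9*d^2 - 45*d + 6*m^2 + m*(15*d - 30)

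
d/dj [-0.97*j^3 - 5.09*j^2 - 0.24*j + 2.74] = -2.91*j^2 - 10.18*j - 0.24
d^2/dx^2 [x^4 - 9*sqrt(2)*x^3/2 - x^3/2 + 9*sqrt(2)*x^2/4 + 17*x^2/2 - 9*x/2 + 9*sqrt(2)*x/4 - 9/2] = 12*x^2 - 27*sqrt(2)*x - 3*x + 9*sqrt(2)/2 + 17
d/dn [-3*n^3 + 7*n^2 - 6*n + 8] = -9*n^2 + 14*n - 6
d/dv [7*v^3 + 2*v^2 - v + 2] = 21*v^2 + 4*v - 1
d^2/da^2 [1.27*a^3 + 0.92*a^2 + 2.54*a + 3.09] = 7.62*a + 1.84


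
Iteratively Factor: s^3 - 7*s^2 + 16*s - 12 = (s - 2)*(s^2 - 5*s + 6) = (s - 2)^2*(s - 3)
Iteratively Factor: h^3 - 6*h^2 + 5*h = (h)*(h^2 - 6*h + 5) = h*(h - 1)*(h - 5)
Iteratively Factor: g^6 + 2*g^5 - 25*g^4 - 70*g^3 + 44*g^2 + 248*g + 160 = (g + 2)*(g^5 - 25*g^3 - 20*g^2 + 84*g + 80) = (g - 2)*(g + 2)*(g^4 + 2*g^3 - 21*g^2 - 62*g - 40) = (g - 2)*(g + 1)*(g + 2)*(g^3 + g^2 - 22*g - 40) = (g - 5)*(g - 2)*(g + 1)*(g + 2)*(g^2 + 6*g + 8) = (g - 5)*(g - 2)*(g + 1)*(g + 2)^2*(g + 4)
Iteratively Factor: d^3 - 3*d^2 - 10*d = (d)*(d^2 - 3*d - 10) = d*(d + 2)*(d - 5)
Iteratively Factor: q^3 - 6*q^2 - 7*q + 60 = (q + 3)*(q^2 - 9*q + 20) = (q - 4)*(q + 3)*(q - 5)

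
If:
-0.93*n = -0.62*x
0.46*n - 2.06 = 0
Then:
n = 4.48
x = 6.72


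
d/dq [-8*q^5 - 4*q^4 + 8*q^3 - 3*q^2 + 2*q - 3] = -40*q^4 - 16*q^3 + 24*q^2 - 6*q + 2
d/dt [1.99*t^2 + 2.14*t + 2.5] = 3.98*t + 2.14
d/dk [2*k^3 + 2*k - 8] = 6*k^2 + 2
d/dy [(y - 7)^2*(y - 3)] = (y - 7)*(3*y - 13)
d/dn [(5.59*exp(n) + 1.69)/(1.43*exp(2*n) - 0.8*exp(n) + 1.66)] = (-7.9937*exp(2*n) - 4.8334*exp(n) + 10.6314)*exp(n)/(2.0449*exp(4*n) - 2.288*exp(3*n) + 5.3876*exp(2*n) - 2.656*exp(n) + 2.7556)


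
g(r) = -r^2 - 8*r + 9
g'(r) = -2*r - 8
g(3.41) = -29.91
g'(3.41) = -14.82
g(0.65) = 3.38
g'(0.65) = -9.30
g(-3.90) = 24.99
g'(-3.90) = -0.20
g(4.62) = -49.30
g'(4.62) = -17.24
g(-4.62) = 24.62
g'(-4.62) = 1.24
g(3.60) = -32.76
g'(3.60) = -15.20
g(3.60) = -32.76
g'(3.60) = -15.20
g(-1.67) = 19.57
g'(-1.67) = -4.66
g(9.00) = -144.00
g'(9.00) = -26.00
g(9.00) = -144.00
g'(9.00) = -26.00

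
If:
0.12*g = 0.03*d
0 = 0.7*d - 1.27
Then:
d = 1.81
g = 0.45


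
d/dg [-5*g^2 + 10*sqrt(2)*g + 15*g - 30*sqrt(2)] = -10*g + 10*sqrt(2) + 15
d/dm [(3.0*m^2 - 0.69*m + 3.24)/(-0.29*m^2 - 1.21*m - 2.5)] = (-3.8301*m^2 - 13.1208*m + 5.6454)/(0.0841*m^4 + 0.7018*m^3 + 2.9141*m^2 + 6.05*m + 6.25)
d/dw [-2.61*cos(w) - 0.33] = 2.61*sin(w)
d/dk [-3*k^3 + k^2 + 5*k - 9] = -9*k^2 + 2*k + 5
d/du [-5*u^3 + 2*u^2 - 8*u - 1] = -15*u^2 + 4*u - 8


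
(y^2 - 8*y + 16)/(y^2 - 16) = (y - 4)/(y + 4)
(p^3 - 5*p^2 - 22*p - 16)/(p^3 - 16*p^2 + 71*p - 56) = (p^2 + 3*p + 2)/(p^2 - 8*p + 7)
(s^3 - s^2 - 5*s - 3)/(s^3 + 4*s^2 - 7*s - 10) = (s^2 - 2*s - 3)/(s^2 + 3*s - 10)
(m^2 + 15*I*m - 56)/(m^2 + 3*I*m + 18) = (m^2 + 15*I*m - 56)/(m^2 + 3*I*m + 18)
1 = 1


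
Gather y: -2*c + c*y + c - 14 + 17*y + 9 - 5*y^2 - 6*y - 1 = -c - 5*y^2 + y*(c + 11) - 6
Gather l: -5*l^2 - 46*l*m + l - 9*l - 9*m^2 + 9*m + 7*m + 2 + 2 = -5*l^2 + l*(-46*m - 8) - 9*m^2 + 16*m + 4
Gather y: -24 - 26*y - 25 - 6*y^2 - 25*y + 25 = -6*y^2 - 51*y - 24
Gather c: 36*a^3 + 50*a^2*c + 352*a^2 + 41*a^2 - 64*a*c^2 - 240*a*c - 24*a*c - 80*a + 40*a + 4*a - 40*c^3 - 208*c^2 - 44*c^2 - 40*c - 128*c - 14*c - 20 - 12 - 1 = 36*a^3 + 393*a^2 - 36*a - 40*c^3 + c^2*(-64*a - 252) + c*(50*a^2 - 264*a - 182) - 33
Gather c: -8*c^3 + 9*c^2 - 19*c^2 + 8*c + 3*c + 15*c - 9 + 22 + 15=-8*c^3 - 10*c^2 + 26*c + 28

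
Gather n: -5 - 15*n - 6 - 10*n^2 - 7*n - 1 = -10*n^2 - 22*n - 12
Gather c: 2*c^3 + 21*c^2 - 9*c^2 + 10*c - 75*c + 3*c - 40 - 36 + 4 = 2*c^3 + 12*c^2 - 62*c - 72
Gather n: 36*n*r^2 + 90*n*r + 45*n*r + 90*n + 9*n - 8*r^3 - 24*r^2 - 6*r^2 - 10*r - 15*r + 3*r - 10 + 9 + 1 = n*(36*r^2 + 135*r + 99) - 8*r^3 - 30*r^2 - 22*r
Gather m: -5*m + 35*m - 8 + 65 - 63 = 30*m - 6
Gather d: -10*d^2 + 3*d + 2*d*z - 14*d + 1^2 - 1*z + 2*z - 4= -10*d^2 + d*(2*z - 11) + z - 3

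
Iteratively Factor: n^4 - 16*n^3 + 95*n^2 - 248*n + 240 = (n - 3)*(n^3 - 13*n^2 + 56*n - 80) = (n - 4)*(n - 3)*(n^2 - 9*n + 20) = (n - 4)^2*(n - 3)*(n - 5)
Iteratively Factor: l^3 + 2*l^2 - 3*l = (l)*(l^2 + 2*l - 3) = l*(l + 3)*(l - 1)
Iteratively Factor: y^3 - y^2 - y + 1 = (y - 1)*(y^2 - 1) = (y - 1)^2*(y + 1)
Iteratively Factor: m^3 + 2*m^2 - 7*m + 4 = (m + 4)*(m^2 - 2*m + 1) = (m - 1)*(m + 4)*(m - 1)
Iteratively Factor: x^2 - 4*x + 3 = (x - 3)*(x - 1)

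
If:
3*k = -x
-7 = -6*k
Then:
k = 7/6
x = -7/2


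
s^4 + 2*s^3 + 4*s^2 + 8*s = s*(s + 2)*(s - 2*I)*(s + 2*I)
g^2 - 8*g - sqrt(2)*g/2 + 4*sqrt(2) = (g - 8)*(g - sqrt(2)/2)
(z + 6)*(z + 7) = z^2 + 13*z + 42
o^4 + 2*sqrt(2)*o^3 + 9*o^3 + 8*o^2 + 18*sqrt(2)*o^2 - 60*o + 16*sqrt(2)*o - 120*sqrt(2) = (o - 2)*(o + 5)*(o + 6)*(o + 2*sqrt(2))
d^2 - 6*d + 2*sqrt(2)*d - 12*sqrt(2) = (d - 6)*(d + 2*sqrt(2))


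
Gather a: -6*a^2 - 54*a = -6*a^2 - 54*a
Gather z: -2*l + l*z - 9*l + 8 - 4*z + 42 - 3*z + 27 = -11*l + z*(l - 7) + 77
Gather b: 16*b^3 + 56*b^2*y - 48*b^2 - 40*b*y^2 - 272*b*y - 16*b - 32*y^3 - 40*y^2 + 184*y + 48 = 16*b^3 + b^2*(56*y - 48) + b*(-40*y^2 - 272*y - 16) - 32*y^3 - 40*y^2 + 184*y + 48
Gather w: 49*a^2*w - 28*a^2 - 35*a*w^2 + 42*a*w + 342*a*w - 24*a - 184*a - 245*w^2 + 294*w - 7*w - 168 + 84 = -28*a^2 - 208*a + w^2*(-35*a - 245) + w*(49*a^2 + 384*a + 287) - 84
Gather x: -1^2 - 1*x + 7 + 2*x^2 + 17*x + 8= 2*x^2 + 16*x + 14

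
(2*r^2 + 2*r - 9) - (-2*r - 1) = 2*r^2 + 4*r - 8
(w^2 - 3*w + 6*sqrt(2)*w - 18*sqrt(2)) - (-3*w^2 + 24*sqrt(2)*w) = 4*w^2 - 18*sqrt(2)*w - 3*w - 18*sqrt(2)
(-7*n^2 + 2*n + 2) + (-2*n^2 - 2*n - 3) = -9*n^2 - 1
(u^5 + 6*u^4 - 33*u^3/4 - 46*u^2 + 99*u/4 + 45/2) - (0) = u^5 + 6*u^4 - 33*u^3/4 - 46*u^2 + 99*u/4 + 45/2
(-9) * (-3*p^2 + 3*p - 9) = 27*p^2 - 27*p + 81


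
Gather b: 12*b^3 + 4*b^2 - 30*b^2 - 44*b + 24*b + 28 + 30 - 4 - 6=12*b^3 - 26*b^2 - 20*b + 48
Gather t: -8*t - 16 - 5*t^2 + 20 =-5*t^2 - 8*t + 4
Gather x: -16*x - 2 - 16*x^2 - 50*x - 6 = -16*x^2 - 66*x - 8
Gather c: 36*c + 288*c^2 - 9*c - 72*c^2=216*c^2 + 27*c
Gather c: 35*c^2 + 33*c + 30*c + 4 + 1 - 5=35*c^2 + 63*c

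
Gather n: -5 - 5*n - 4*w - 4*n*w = n*(-4*w - 5) - 4*w - 5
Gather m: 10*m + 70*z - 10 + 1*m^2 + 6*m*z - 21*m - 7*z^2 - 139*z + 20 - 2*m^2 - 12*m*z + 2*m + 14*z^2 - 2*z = -m^2 + m*(-6*z - 9) + 7*z^2 - 71*z + 10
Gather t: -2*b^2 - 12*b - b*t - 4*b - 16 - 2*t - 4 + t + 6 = -2*b^2 - 16*b + t*(-b - 1) - 14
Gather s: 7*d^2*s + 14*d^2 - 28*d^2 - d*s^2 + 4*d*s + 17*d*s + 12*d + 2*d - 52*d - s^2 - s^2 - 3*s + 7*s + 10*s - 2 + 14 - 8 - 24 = -14*d^2 - 38*d + s^2*(-d - 2) + s*(7*d^2 + 21*d + 14) - 20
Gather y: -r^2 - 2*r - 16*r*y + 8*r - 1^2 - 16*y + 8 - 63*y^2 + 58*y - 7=-r^2 + 6*r - 63*y^2 + y*(42 - 16*r)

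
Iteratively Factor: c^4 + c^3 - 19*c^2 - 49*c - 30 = (c + 1)*(c^3 - 19*c - 30) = (c - 5)*(c + 1)*(c^2 + 5*c + 6) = (c - 5)*(c + 1)*(c + 2)*(c + 3)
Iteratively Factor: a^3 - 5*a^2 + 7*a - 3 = (a - 1)*(a^2 - 4*a + 3) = (a - 1)^2*(a - 3)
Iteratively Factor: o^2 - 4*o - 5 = (o + 1)*(o - 5)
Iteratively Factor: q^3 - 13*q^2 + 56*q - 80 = (q - 4)*(q^2 - 9*q + 20) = (q - 5)*(q - 4)*(q - 4)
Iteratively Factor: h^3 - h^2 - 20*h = (h - 5)*(h^2 + 4*h) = h*(h - 5)*(h + 4)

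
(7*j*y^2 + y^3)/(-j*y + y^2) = y*(7*j + y)/(-j + y)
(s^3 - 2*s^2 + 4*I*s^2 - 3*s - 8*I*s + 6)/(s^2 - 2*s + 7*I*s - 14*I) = (s^2 + 4*I*s - 3)/(s + 7*I)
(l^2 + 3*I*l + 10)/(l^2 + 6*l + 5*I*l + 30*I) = (l - 2*I)/(l + 6)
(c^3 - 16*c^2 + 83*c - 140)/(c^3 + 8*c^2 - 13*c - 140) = (c^2 - 12*c + 35)/(c^2 + 12*c + 35)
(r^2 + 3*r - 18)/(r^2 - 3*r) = (r + 6)/r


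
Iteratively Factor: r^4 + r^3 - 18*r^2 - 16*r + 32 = (r - 1)*(r^3 + 2*r^2 - 16*r - 32) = (r - 1)*(r + 2)*(r^2 - 16) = (r - 1)*(r + 2)*(r + 4)*(r - 4)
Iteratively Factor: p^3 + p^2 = (p)*(p^2 + p) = p*(p + 1)*(p)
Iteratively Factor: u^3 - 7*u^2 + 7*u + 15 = (u + 1)*(u^2 - 8*u + 15) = (u - 5)*(u + 1)*(u - 3)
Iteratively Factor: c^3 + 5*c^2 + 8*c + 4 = (c + 2)*(c^2 + 3*c + 2) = (c + 1)*(c + 2)*(c + 2)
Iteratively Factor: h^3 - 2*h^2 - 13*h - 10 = (h + 2)*(h^2 - 4*h - 5) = (h - 5)*(h + 2)*(h + 1)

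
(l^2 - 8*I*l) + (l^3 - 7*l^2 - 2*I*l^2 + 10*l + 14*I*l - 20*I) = l^3 - 6*l^2 - 2*I*l^2 + 10*l + 6*I*l - 20*I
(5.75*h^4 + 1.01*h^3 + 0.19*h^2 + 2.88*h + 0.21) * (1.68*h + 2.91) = 9.66*h^5 + 18.4293*h^4 + 3.2583*h^3 + 5.3913*h^2 + 8.7336*h + 0.6111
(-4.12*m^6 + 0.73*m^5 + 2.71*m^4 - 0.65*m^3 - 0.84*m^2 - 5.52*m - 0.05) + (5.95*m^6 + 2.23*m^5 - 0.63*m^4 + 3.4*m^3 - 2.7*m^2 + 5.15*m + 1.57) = 1.83*m^6 + 2.96*m^5 + 2.08*m^4 + 2.75*m^3 - 3.54*m^2 - 0.369999999999999*m + 1.52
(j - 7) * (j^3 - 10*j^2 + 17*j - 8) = j^4 - 17*j^3 + 87*j^2 - 127*j + 56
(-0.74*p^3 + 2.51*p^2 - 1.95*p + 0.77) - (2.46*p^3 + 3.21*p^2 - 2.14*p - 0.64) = -3.2*p^3 - 0.7*p^2 + 0.19*p + 1.41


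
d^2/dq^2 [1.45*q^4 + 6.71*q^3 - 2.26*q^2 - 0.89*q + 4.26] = 17.4*q^2 + 40.26*q - 4.52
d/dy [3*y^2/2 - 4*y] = 3*y - 4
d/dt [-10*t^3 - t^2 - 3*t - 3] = -30*t^2 - 2*t - 3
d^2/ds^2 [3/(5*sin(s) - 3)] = 15*(-5*sin(s)^2 - 3*sin(s) + 10)/(5*sin(s) - 3)^3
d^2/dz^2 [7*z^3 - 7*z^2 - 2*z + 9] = 42*z - 14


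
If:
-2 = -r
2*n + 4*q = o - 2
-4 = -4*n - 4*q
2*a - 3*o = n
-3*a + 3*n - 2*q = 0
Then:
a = 16/5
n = 58/25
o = 34/25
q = -33/25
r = 2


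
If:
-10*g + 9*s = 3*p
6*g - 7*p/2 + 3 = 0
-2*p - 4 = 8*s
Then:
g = -9/19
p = 6/133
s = -68/133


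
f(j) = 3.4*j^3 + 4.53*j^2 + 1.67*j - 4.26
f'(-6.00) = 314.51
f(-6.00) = -585.60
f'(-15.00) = 2160.77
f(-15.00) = -10485.06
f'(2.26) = 74.24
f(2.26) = 61.90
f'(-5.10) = 220.77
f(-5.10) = -345.97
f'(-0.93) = 2.07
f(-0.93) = -4.63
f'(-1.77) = 17.59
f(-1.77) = -11.88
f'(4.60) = 259.18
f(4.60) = 430.22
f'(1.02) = 21.52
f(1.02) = 5.76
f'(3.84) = 186.87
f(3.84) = 261.47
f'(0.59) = 10.57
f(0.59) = -1.00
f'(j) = 10.2*j^2 + 9.06*j + 1.67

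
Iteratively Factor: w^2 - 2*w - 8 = (w + 2)*(w - 4)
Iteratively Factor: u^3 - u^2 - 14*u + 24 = (u - 2)*(u^2 + u - 12) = (u - 3)*(u - 2)*(u + 4)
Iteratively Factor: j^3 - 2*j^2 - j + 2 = (j - 2)*(j^2 - 1) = (j - 2)*(j - 1)*(j + 1)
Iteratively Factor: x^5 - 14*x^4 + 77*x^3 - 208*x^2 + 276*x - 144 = (x - 3)*(x^4 - 11*x^3 + 44*x^2 - 76*x + 48) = (x - 4)*(x - 3)*(x^3 - 7*x^2 + 16*x - 12) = (x - 4)*(x - 3)*(x - 2)*(x^2 - 5*x + 6) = (x - 4)*(x - 3)^2*(x - 2)*(x - 2)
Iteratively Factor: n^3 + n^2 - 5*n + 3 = (n - 1)*(n^2 + 2*n - 3) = (n - 1)*(n + 3)*(n - 1)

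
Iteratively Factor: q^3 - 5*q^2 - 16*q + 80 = (q + 4)*(q^2 - 9*q + 20) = (q - 5)*(q + 4)*(q - 4)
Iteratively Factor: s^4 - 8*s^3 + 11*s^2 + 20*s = (s + 1)*(s^3 - 9*s^2 + 20*s) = (s - 5)*(s + 1)*(s^2 - 4*s) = s*(s - 5)*(s + 1)*(s - 4)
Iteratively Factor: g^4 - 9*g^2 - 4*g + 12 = (g - 1)*(g^3 + g^2 - 8*g - 12) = (g - 1)*(g + 2)*(g^2 - g - 6) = (g - 1)*(g + 2)^2*(g - 3)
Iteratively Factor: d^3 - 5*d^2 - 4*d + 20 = (d - 5)*(d^2 - 4) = (d - 5)*(d + 2)*(d - 2)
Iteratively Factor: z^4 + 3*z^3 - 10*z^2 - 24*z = (z + 4)*(z^3 - z^2 - 6*z) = (z - 3)*(z + 4)*(z^2 + 2*z) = (z - 3)*(z + 2)*(z + 4)*(z)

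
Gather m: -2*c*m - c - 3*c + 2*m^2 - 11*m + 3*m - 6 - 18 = -4*c + 2*m^2 + m*(-2*c - 8) - 24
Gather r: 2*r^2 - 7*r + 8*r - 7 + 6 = 2*r^2 + r - 1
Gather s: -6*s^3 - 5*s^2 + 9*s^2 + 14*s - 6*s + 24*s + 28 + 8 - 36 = -6*s^3 + 4*s^2 + 32*s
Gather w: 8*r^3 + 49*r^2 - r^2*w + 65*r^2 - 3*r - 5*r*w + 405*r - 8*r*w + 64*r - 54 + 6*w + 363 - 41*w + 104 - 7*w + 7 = 8*r^3 + 114*r^2 + 466*r + w*(-r^2 - 13*r - 42) + 420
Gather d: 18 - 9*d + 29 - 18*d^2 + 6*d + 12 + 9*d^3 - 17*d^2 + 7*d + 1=9*d^3 - 35*d^2 + 4*d + 60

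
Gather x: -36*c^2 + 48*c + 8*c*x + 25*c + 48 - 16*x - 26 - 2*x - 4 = -36*c^2 + 73*c + x*(8*c - 18) + 18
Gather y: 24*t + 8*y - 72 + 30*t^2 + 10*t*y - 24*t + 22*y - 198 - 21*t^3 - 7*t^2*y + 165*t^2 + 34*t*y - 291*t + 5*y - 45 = -21*t^3 + 195*t^2 - 291*t + y*(-7*t^2 + 44*t + 35) - 315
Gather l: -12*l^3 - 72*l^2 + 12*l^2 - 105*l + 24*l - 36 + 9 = -12*l^3 - 60*l^2 - 81*l - 27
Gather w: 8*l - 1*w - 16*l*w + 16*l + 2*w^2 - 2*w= 24*l + 2*w^2 + w*(-16*l - 3)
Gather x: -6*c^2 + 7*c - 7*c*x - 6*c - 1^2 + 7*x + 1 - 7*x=-6*c^2 - 7*c*x + c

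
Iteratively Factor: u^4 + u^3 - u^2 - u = (u + 1)*(u^3 - u) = u*(u + 1)*(u^2 - 1) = u*(u + 1)^2*(u - 1)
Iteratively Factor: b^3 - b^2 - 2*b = (b + 1)*(b^2 - 2*b) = b*(b + 1)*(b - 2)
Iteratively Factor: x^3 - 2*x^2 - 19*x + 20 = (x - 5)*(x^2 + 3*x - 4) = (x - 5)*(x + 4)*(x - 1)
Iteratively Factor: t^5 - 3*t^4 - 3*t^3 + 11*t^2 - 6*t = (t - 3)*(t^4 - 3*t^2 + 2*t) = (t - 3)*(t - 1)*(t^3 + t^2 - 2*t) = t*(t - 3)*(t - 1)*(t^2 + t - 2) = t*(t - 3)*(t - 1)*(t + 2)*(t - 1)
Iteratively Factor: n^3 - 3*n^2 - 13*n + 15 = (n - 1)*(n^2 - 2*n - 15) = (n - 1)*(n + 3)*(n - 5)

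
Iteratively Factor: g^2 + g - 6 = (g + 3)*(g - 2)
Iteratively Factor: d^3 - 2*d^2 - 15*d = (d + 3)*(d^2 - 5*d) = (d - 5)*(d + 3)*(d)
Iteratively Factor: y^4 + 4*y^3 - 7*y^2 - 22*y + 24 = (y - 2)*(y^3 + 6*y^2 + 5*y - 12) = (y - 2)*(y - 1)*(y^2 + 7*y + 12) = (y - 2)*(y - 1)*(y + 3)*(y + 4)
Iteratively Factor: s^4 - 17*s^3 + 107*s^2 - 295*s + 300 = (s - 5)*(s^3 - 12*s^2 + 47*s - 60) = (s - 5)*(s - 3)*(s^2 - 9*s + 20) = (s - 5)*(s - 4)*(s - 3)*(s - 5)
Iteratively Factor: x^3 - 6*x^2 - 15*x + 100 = (x + 4)*(x^2 - 10*x + 25) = (x - 5)*(x + 4)*(x - 5)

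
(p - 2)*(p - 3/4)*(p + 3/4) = p^3 - 2*p^2 - 9*p/16 + 9/8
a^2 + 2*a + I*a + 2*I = (a + 2)*(a + I)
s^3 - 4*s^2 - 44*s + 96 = (s - 8)*(s - 2)*(s + 6)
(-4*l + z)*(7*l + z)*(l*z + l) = -28*l^3*z - 28*l^3 + 3*l^2*z^2 + 3*l^2*z + l*z^3 + l*z^2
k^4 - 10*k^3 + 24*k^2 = k^2*(k - 6)*(k - 4)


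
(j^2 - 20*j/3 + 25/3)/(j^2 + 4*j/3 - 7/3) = (3*j^2 - 20*j + 25)/(3*j^2 + 4*j - 7)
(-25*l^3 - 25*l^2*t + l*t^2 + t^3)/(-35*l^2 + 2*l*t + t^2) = (5*l^2 + 6*l*t + t^2)/(7*l + t)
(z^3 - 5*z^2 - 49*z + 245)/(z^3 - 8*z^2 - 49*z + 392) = (z - 5)/(z - 8)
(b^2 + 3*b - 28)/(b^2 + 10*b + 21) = (b - 4)/(b + 3)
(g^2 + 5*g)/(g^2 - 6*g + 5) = g*(g + 5)/(g^2 - 6*g + 5)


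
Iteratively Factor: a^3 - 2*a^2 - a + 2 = (a + 1)*(a^2 - 3*a + 2) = (a - 1)*(a + 1)*(a - 2)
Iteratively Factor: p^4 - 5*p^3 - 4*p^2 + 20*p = (p - 5)*(p^3 - 4*p) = p*(p - 5)*(p^2 - 4) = p*(p - 5)*(p + 2)*(p - 2)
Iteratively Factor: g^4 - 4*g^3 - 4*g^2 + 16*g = (g + 2)*(g^3 - 6*g^2 + 8*g) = (g - 2)*(g + 2)*(g^2 - 4*g) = (g - 4)*(g - 2)*(g + 2)*(g)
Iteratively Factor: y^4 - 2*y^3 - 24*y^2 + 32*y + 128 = (y - 4)*(y^3 + 2*y^2 - 16*y - 32) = (y - 4)*(y + 2)*(y^2 - 16) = (y - 4)^2*(y + 2)*(y + 4)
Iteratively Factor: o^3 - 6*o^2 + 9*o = (o - 3)*(o^2 - 3*o) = o*(o - 3)*(o - 3)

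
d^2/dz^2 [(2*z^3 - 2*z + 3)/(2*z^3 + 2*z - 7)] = 8*(-12*z^5 + 60*z^4 + 4*z^3 - 54*z^2 + 105*z - 4)/(8*z^9 + 24*z^7 - 84*z^6 + 24*z^5 - 168*z^4 + 302*z^3 - 84*z^2 + 294*z - 343)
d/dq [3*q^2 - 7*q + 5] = 6*q - 7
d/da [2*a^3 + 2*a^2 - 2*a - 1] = 6*a^2 + 4*a - 2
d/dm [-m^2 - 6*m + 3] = -2*m - 6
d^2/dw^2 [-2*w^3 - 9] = -12*w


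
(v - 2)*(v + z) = v^2 + v*z - 2*v - 2*z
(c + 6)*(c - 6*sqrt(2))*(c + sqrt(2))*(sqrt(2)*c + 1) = sqrt(2)*c^4 - 9*c^3 + 6*sqrt(2)*c^3 - 54*c^2 - 17*sqrt(2)*c^2 - 102*sqrt(2)*c - 12*c - 72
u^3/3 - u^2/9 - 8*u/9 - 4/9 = (u/3 + 1/3)*(u - 2)*(u + 2/3)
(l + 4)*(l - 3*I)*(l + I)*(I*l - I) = I*l^4 + 2*l^3 + 3*I*l^3 + 6*l^2 - I*l^2 - 8*l + 9*I*l - 12*I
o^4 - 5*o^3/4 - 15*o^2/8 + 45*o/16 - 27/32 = (o - 3/2)*(o - 3/4)*(o - 1/2)*(o + 3/2)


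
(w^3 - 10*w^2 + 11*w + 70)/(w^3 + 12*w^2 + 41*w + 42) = (w^2 - 12*w + 35)/(w^2 + 10*w + 21)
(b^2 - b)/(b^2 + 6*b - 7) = b/(b + 7)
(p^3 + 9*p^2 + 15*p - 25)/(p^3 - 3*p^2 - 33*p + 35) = (p + 5)/(p - 7)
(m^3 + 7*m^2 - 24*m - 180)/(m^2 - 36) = (m^2 + m - 30)/(m - 6)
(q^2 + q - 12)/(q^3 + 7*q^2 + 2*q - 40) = (q - 3)/(q^2 + 3*q - 10)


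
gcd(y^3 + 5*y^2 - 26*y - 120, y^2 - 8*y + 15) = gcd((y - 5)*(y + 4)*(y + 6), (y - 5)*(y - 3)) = y - 5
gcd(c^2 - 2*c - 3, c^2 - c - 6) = c - 3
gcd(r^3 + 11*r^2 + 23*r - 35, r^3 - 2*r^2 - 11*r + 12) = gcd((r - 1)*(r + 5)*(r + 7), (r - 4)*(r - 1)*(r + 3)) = r - 1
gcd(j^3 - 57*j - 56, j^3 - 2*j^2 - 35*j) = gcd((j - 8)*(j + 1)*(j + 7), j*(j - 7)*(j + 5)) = 1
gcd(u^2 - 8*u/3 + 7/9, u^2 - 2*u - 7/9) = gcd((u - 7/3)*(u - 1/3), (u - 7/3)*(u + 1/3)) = u - 7/3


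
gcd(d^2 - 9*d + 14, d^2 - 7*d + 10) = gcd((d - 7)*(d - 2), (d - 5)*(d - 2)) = d - 2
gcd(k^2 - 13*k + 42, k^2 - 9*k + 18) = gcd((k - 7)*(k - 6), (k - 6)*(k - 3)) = k - 6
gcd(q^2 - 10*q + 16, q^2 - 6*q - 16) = q - 8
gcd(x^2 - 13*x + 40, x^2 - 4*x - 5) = x - 5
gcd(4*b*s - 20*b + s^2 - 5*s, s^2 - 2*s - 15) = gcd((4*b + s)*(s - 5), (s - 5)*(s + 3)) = s - 5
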